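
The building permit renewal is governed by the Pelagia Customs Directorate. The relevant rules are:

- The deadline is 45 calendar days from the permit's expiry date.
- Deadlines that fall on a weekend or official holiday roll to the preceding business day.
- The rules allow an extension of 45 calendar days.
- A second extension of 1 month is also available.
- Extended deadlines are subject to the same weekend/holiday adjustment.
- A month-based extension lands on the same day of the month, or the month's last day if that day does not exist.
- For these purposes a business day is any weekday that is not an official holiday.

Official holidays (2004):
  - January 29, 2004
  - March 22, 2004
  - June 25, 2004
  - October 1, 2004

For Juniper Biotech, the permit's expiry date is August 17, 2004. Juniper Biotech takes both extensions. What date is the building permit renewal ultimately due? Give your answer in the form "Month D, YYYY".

From August 17, 2004, 45 calendar days later is October 1, 2004.
October 1, 2004 falls on a listed holiday. Rolling to the preceding business day gives September 30, 2004, a Thursday.
The 45-calendar-day extension moves the deadline from September 30, 2004 to November 14, 2004.
November 14, 2004 is a Sunday; the preceding business day is November 12, 2004 (Friday).
Applying the 1 month extension: 1 month after November 12, 2004 is December 12, 2004.
December 12, 2004 falls on a Sunday. Rolling to the preceding business day gives December 10, 2004, a Friday.
Deadline: December 10, 2004.

December 10, 2004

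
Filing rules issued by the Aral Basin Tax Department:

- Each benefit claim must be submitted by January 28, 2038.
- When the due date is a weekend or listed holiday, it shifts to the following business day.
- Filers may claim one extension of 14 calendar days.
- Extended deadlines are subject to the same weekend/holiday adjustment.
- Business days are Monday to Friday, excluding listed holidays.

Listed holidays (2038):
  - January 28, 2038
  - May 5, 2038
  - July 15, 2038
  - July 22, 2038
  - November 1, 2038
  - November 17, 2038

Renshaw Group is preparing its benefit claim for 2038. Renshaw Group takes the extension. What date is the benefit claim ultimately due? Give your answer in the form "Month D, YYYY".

February 12, 2038

The statutory due date is January 28, 2038.
January 28, 2038 falls on a listed holiday. Rolling to the next business day gives January 29, 2038, a Friday.
The 14-calendar-day extension moves the deadline from January 29, 2038 to February 12, 2038.
Since February 12, 2038 is a Friday and not a holiday, the date is unchanged.
Final deadline: February 12, 2038.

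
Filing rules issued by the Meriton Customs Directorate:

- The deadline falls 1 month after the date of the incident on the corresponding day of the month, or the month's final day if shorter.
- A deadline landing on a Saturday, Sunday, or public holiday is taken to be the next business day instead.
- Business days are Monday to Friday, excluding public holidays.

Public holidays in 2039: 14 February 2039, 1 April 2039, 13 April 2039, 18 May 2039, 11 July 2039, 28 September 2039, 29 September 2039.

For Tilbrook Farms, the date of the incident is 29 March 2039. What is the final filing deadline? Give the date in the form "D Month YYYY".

29 April 2039

Moving 1 month forward from 29 March 2039 on the corresponding day gives 29 April 2039.
29 April 2039 is a Friday and not a listed holiday, so it stands.
So the filing is due 29 April 2039.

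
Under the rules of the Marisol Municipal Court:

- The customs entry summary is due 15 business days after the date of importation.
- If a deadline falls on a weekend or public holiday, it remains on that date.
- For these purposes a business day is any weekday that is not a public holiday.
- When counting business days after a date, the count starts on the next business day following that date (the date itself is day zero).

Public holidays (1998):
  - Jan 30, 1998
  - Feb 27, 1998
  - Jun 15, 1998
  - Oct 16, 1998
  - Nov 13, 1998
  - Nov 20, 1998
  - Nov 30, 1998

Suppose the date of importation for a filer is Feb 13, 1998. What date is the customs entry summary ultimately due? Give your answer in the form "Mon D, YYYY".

Mar 9, 1998

15 business days after Feb 13, 1998, excluding weekends and holidays, is Mar 9, 1998.
Mar 9, 1998 is a Monday; no weekend or holiday adjustment applies.
So the filing is due Mar 9, 1998.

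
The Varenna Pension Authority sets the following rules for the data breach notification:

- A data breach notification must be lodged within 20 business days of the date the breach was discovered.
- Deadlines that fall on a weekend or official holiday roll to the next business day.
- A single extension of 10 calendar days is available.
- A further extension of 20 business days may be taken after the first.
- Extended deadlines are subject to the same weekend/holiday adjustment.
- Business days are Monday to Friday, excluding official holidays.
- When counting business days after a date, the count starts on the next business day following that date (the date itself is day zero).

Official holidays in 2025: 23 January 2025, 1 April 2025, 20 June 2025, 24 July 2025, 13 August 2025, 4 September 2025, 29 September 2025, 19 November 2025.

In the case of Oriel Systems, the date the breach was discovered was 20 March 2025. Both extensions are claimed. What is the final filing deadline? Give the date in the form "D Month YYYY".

Counting 20 business days after 20 March 2025 (skipping weekends and listed holidays) reaches 18 April 2025.
18 April 2025 falls on a Friday, which is a business day, so no adjustment is needed.
With the 10-day extension, 18 April 2025 becomes 28 April 2025.
Since 28 April 2025 is a Monday and not a holiday, the date is unchanged.
Applying the 20-business-day extension: 20 business days after 28 April 2025 is 26 May 2025.
26 May 2025 falls on a Monday, which is a business day, so no adjustment is needed.
Deadline: 26 May 2025.

26 May 2025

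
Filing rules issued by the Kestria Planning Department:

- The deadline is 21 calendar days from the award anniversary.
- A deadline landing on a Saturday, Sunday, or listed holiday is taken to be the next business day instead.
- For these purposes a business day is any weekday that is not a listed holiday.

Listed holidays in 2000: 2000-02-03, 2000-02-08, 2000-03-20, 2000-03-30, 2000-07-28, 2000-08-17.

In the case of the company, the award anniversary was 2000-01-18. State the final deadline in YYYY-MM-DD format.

2000-02-09

From 2000-01-18, 21 calendar days later is 2000-02-08.
2000-02-08 is a listed holiday, so it moves to the next business day, 2000-02-09 (Wednesday).
So the filing is due 2000-02-09.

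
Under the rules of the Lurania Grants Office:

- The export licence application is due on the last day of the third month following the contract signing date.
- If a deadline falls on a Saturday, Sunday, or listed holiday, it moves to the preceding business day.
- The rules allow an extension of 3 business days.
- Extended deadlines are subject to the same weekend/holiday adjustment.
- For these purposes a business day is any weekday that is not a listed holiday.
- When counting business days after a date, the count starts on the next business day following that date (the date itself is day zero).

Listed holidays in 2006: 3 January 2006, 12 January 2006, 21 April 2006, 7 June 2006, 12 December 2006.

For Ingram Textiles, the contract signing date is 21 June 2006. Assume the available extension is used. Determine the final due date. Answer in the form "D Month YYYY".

3 months after 21 June 2006 falls in September 2006; the last day of that month is 30 September 2006.
Because 30 September 2006 is a Saturday, the deadline becomes 29 September 2006 (Friday).
Applying the 3-business-day extension: 3 business days after 29 September 2006 is 4 October 2006.
Since 4 October 2006 is a Wednesday and not a holiday, the date is unchanged.
Final deadline: 4 October 2006.

4 October 2006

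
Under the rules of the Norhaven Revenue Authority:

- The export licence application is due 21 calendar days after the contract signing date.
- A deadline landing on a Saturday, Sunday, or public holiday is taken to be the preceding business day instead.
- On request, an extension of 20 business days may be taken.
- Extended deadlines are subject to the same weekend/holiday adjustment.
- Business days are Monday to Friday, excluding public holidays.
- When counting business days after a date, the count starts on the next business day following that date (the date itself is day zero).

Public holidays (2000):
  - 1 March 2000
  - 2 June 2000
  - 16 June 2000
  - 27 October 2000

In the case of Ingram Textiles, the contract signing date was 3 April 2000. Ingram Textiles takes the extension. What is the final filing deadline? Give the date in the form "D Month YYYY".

22 May 2000

From 3 April 2000, 21 calendar days later is 24 April 2000.
24 April 2000 is a Monday and not a listed holiday, so it stands.
The 20-business-day extension runs from 24 April 2000 to 22 May 2000.
22 May 2000 (Monday) is already a business day.
Deadline: 22 May 2000.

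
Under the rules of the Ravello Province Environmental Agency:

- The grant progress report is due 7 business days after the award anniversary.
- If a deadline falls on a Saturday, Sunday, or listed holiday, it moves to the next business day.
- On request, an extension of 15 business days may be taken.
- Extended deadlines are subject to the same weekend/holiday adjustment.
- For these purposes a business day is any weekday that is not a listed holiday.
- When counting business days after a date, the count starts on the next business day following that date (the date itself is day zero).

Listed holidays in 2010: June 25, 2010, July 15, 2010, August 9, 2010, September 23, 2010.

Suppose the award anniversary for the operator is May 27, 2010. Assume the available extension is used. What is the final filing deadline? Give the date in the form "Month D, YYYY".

June 29, 2010

Starting the day after May 27, 2010 and counting 7 business days lands on June 7, 2010.
June 7, 2010 is a Monday and not a listed holiday, so it stands.
Counting 15 further business days from June 7, 2010 reaches June 29, 2010.
June 29, 2010 is a Tuesday and not a listed holiday, so it stands.
The final due date is June 29, 2010.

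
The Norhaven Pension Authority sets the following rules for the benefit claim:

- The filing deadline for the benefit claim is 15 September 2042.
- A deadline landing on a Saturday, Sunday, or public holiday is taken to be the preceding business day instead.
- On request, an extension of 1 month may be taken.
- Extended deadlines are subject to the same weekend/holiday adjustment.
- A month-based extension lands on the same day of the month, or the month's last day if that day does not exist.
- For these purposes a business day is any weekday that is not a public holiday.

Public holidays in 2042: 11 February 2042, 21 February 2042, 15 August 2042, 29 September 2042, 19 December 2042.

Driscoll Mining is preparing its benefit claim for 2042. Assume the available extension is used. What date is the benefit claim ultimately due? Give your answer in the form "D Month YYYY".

15 October 2042

The stated deadline is 15 September 2042.
Since 15 September 2042 is a Monday and not a holiday, the date is unchanged.
Add 1 month to 15 September 2042: 15 October 2042.
15 October 2042 falls on a Wednesday, which is a business day, so no adjustment is needed.
The final due date is 15 October 2042.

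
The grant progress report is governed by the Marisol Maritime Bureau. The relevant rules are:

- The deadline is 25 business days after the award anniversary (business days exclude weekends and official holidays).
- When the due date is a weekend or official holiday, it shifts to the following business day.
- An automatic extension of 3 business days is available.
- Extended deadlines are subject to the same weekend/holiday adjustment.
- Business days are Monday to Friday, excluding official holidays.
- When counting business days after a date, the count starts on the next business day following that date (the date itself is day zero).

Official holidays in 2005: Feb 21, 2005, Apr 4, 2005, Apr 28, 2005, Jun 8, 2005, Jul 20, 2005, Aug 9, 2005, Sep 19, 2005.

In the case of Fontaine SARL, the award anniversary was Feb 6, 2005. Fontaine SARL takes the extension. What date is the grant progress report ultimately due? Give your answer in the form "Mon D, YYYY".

25 business days after Feb 6, 2005, excluding weekends and holidays, is Mar 14, 2005.
Mar 14, 2005 is a Monday and not a listed holiday, so it stands.
The 3-business-day extension runs from Mar 14, 2005 to Mar 17, 2005.
Mar 17, 2005 falls on a Thursday, which is a business day, so no adjustment is needed.
The final due date is Mar 17, 2005.

Mar 17, 2005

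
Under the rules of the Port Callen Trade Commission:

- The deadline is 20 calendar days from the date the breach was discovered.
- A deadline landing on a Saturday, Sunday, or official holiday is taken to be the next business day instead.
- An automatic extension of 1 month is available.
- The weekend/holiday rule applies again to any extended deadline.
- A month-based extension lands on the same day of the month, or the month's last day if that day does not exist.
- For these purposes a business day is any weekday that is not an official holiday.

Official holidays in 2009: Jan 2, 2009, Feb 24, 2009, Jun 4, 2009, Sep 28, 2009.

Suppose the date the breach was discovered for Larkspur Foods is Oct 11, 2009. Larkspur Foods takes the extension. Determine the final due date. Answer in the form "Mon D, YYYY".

Dec 2, 2009

Trigger date Oct 11, 2009 + 20 calendar days = Oct 31, 2009.
Oct 31, 2009 is a Saturday, so it moves to the next business day, Nov 2, 2009 (Monday).
Add 1 month to Nov 2, 2009: Dec 2, 2009.
Dec 2, 2009 falls on a Wednesday, which is a business day, so no adjustment is needed.
Deadline: Dec 2, 2009.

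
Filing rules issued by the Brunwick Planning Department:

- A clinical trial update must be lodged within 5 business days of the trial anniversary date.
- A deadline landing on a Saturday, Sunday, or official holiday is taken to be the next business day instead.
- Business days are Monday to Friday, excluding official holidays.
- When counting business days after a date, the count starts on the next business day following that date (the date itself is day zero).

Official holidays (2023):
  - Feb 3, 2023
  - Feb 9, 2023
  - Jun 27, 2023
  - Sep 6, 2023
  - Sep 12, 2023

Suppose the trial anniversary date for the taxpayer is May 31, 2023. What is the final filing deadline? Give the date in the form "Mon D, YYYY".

Counting 5 business days after May 31, 2023 (skipping weekends and listed holidays) reaches Jun 7, 2023.
Jun 7, 2023 (Wednesday) is already a business day.
Final deadline: Jun 7, 2023.

Jun 7, 2023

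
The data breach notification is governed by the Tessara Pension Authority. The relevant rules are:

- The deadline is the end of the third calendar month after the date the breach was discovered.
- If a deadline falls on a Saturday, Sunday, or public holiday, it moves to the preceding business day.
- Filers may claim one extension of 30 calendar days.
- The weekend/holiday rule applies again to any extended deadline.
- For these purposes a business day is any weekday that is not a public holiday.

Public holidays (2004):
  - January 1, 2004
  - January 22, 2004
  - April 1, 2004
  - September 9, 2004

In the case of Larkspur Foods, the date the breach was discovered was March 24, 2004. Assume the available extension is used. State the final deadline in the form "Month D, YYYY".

The third month after March 24, 2004 is June 2004, whose last day is June 30, 2004.
June 30, 2004 falls on a Wednesday, which is a business day, so no adjustment is needed.
Add the 30 calendar-day extension to June 30, 2004: July 30, 2004.
July 30, 2004 (Friday) is already a business day.
So the filing is due July 30, 2004.

July 30, 2004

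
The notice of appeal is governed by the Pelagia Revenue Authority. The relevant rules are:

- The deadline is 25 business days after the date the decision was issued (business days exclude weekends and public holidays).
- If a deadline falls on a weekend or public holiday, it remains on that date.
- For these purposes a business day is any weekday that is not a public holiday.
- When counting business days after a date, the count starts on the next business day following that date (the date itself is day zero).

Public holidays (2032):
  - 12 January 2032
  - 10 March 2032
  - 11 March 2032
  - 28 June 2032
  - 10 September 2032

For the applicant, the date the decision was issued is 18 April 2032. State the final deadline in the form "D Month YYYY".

25 business days after 18 April 2032, excluding weekends and holidays, is 21 May 2032.
No adjustment is made for weekends or holidays, so 21 May 2032 stands.
Deadline: 21 May 2032.

21 May 2032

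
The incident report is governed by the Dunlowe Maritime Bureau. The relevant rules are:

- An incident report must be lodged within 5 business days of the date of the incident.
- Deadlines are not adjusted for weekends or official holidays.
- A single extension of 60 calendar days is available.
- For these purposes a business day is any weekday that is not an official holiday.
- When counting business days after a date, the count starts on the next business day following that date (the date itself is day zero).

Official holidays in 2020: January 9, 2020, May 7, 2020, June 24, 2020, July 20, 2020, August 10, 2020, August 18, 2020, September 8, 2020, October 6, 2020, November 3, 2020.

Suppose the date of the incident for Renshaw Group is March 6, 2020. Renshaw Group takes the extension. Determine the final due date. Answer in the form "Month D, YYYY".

5 business days after March 6, 2020, excluding weekends and holidays, is March 13, 2020.
No adjustment is made for weekends or holidays, so March 13, 2020 stands.
Applying the 60-calendar-day extension: March 13, 2020 + 60 days = May 12, 2020.
No adjustment is made for weekends or holidays, so May 12, 2020 stands.
Final deadline: May 12, 2020.

May 12, 2020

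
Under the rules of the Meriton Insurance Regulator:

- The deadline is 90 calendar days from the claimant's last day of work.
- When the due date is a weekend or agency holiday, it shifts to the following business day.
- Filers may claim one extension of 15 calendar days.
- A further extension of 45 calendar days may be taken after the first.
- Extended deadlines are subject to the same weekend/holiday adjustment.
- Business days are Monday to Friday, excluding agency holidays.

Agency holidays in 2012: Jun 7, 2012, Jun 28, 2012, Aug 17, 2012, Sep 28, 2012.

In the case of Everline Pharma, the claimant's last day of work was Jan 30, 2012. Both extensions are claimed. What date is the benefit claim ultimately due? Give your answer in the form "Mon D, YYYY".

Trigger date Jan 30, 2012 + 90 calendar days = Apr 29, 2012.
Apr 29, 2012 is a Sunday; the next business day is Apr 30, 2012 (Monday).
With the 15-day extension, Apr 30, 2012 becomes May 15, 2012.
May 15, 2012 falls on a Tuesday, which is a business day, so no adjustment is needed.
Add the 45 calendar-day extension to May 15, 2012: Jun 29, 2012.
Since Jun 29, 2012 is a Friday and not a holiday, the date is unchanged.
Deadline: Jun 29, 2012.

Jun 29, 2012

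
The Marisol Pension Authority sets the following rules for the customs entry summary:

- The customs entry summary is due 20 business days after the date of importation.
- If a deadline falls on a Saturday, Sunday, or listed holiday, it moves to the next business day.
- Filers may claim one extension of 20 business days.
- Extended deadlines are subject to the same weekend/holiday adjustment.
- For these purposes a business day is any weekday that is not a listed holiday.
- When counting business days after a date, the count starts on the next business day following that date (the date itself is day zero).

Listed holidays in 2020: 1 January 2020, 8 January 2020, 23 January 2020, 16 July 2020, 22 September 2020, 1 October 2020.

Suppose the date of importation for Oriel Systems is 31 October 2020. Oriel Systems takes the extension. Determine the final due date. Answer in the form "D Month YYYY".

25 December 2020

Starting the day after 31 October 2020 and counting 20 business days lands on 27 November 2020.
27 November 2020 falls on a Friday, which is a business day, so no adjustment is needed.
Counting 20 further business days from 27 November 2020 reaches 25 December 2020.
25 December 2020 (Friday) is already a business day.
So the filing is due 25 December 2020.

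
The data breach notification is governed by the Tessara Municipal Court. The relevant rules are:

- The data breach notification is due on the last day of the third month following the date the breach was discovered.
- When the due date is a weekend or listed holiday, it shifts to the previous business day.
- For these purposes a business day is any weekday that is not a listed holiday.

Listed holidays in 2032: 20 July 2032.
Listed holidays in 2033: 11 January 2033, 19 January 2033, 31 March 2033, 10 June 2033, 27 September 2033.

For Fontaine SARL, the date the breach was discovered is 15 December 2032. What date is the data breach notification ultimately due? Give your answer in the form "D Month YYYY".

The third month after 15 December 2032 is March 2033, whose last day is 31 March 2033.
Because 31 March 2033 is a listed holiday, the deadline becomes 30 March 2033 (Wednesday).
Final deadline: 30 March 2033.

30 March 2033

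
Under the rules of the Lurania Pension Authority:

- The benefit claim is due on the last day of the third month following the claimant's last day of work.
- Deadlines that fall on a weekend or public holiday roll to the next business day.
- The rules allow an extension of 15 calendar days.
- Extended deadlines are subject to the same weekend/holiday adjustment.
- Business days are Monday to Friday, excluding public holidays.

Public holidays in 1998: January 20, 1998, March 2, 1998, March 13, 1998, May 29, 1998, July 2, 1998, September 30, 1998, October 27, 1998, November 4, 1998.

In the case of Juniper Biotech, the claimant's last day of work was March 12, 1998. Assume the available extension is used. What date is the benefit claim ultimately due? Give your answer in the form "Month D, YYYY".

3 months after March 12, 1998 is June 1998; that month ends on June 30, 1998.
Since June 30, 1998 is a Tuesday and not a holiday, the date is unchanged.
Applying the 15-calendar-day extension: June 30, 1998 + 15 days = July 15, 1998.
Since July 15, 1998 is a Wednesday and not a holiday, the date is unchanged.
Final deadline: July 15, 1998.

July 15, 1998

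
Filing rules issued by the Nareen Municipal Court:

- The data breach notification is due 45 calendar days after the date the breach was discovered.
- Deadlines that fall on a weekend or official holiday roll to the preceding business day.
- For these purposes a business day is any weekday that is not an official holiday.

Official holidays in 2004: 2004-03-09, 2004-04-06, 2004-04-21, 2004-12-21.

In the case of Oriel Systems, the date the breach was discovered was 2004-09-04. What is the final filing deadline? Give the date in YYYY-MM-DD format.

From 2004-09-04, 45 calendar days later is 2004-10-19.
2004-10-19 (Tuesday) is already a business day.
So the filing is due 2004-10-19.

2004-10-19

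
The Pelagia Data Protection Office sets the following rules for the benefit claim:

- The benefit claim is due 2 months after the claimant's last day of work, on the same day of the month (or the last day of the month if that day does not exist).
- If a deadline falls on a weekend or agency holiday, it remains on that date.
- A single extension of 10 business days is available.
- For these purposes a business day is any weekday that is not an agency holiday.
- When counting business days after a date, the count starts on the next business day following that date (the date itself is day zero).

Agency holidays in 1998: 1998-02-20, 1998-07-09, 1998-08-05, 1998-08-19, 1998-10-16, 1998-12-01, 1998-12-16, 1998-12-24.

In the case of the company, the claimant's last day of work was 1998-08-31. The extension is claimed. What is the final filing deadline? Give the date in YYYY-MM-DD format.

2 months from 1998-08-31 is 1998-10-31.
1998-10-31 is a Saturday; no weekend or holiday adjustment applies.
Applying the 10-business-day extension: 10 business days after 1998-10-31 is 1998-11-13.
1998-11-13 falls on a Friday. The rules make no weekend/holiday allowance, so it remains 1998-11-13.
Final deadline: 1998-11-13.

1998-11-13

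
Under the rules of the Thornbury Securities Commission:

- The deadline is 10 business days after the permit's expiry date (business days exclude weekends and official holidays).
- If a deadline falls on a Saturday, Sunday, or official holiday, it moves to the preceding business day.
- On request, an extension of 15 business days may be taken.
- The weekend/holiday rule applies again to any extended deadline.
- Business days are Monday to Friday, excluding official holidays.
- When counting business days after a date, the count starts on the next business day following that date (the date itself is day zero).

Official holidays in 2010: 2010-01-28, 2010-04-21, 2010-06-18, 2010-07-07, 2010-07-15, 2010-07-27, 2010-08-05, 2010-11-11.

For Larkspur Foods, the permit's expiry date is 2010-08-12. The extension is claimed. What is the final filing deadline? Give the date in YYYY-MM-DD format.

2010-09-16

Counting 10 business days after 2010-08-12 (skipping weekends and listed holidays) reaches 2010-08-26.
2010-08-26 falls on a Thursday, which is a business day, so no adjustment is needed.
The 15-business-day extension runs from 2010-08-26 to 2010-09-16.
2010-09-16 falls on a Thursday, which is a business day, so no adjustment is needed.
The final due date is 2010-09-16.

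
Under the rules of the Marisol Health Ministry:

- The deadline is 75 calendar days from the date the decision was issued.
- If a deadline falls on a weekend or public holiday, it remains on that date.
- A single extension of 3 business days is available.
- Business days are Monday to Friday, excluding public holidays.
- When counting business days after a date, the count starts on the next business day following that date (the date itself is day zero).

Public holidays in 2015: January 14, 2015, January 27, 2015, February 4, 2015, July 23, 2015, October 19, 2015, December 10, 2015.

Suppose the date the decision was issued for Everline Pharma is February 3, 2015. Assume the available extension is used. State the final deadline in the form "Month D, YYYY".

75 calendar days after February 3, 2015 is April 19, 2015.
No adjustment is made for weekends or holidays, so April 19, 2015 stands.
Counting 3 further business days from April 19, 2015 reaches April 22, 2015.
April 22, 2015 falls on a Wednesday. The rules make no weekend/holiday allowance, so it remains April 22, 2015.
The final due date is April 22, 2015.

April 22, 2015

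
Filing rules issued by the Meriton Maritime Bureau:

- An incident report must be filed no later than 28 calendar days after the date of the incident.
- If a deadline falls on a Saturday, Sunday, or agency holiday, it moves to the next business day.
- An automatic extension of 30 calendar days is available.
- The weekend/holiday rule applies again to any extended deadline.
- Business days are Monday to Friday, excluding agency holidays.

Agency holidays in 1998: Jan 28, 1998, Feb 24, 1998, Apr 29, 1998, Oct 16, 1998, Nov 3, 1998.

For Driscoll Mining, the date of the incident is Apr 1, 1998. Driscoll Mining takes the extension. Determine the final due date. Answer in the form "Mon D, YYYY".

Jun 1, 1998

28 calendar days after Apr 1, 1998 is Apr 29, 1998.
Apr 29, 1998 is a listed holiday; the next business day is Apr 30, 1998 (Thursday).
Applying the 30-calendar-day extension: Apr 30, 1998 + 30 days = May 30, 1998.
May 30, 1998 falls on a Saturday. Rolling to the next business day gives Jun 1, 1998, a Monday.
Final deadline: Jun 1, 1998.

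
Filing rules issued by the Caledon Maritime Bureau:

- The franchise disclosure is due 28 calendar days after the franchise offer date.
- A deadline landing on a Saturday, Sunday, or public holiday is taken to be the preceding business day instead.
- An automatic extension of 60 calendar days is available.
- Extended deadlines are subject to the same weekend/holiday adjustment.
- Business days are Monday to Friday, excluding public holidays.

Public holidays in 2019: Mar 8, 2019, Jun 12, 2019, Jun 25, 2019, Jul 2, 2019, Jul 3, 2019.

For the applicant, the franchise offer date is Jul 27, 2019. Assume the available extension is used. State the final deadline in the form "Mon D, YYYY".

Oct 22, 2019

28 calendar days after Jul 27, 2019 is Aug 24, 2019.
Aug 24, 2019 falls on a Saturday. Rolling to the preceding business day gives Aug 23, 2019, a Friday.
The 60-calendar-day extension moves the deadline from Aug 23, 2019 to Oct 22, 2019.
Oct 22, 2019 (Tuesday) is already a business day.
So the filing is due Oct 22, 2019.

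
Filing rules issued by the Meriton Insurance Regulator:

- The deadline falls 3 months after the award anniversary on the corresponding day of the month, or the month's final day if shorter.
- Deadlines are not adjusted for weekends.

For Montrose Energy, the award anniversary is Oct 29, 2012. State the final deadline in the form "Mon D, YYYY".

3 months after Oct 29, 2012, on the same day of the month, is Jan 29, 2013.
Jan 29, 2013 falls on a Tuesday. The rules make no weekend/holiday allowance, so it remains Jan 29, 2013.
Final deadline: Jan 29, 2013.

Jan 29, 2013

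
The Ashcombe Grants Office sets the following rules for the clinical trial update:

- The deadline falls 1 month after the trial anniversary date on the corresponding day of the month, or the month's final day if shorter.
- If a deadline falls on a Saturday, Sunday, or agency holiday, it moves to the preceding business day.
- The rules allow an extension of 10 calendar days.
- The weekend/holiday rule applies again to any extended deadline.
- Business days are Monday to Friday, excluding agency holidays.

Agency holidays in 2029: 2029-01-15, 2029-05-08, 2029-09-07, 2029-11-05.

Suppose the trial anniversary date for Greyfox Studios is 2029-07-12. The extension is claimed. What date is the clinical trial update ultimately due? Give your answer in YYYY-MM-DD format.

Moving 1 month forward from 2029-07-12 on the corresponding day gives 2029-08-12.
2029-08-12 is a Sunday; the preceding business day is 2029-08-10 (Friday).
Applying the 10-calendar-day extension: 2029-08-10 + 10 days = 2029-08-20.
2029-08-20 is a Monday and not a listed holiday, so it stands.
Deadline: 2029-08-20.

2029-08-20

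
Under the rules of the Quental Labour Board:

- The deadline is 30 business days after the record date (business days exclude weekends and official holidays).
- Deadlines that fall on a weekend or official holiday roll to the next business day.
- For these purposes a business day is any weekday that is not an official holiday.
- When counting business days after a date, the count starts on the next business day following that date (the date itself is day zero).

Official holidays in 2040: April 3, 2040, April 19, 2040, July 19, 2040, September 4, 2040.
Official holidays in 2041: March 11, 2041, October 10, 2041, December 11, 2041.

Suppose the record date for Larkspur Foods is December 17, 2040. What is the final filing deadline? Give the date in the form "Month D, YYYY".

January 28, 2041

Counting 30 business days after December 17, 2040 (skipping weekends and listed holidays) reaches January 28, 2041.
January 28, 2041 is a Monday and not a listed holiday, so it stands.
The final due date is January 28, 2041.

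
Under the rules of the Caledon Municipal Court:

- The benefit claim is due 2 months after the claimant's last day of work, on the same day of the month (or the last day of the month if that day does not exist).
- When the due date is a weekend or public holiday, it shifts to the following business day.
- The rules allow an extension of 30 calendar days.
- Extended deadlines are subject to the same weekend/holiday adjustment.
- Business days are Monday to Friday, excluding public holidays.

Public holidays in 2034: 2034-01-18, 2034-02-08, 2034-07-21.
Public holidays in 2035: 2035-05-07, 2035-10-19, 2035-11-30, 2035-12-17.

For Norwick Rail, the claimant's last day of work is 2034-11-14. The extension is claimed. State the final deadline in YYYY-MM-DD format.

2035-02-14

2 months after 2034-11-14, on the same day of the month, is 2035-01-14.
2035-01-14 is a Sunday; the next business day is 2035-01-15 (Monday).
Applying the 30-calendar-day extension: 2035-01-15 + 30 days = 2035-02-14.
2035-02-14 is a Wednesday and not a listed holiday, so it stands.
So the filing is due 2035-02-14.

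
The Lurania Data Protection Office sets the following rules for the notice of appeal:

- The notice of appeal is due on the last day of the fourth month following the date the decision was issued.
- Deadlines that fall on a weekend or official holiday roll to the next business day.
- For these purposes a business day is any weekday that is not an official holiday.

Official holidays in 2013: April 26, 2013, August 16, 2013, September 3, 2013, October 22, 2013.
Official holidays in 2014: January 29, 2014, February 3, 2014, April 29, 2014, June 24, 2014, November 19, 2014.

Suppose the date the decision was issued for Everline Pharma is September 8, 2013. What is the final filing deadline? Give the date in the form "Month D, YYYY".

January 31, 2014

The fourth month after September 8, 2013 is January 2014, whose last day is January 31, 2014.
January 31, 2014 falls on a Friday, which is a business day, so no adjustment is needed.
So the filing is due January 31, 2014.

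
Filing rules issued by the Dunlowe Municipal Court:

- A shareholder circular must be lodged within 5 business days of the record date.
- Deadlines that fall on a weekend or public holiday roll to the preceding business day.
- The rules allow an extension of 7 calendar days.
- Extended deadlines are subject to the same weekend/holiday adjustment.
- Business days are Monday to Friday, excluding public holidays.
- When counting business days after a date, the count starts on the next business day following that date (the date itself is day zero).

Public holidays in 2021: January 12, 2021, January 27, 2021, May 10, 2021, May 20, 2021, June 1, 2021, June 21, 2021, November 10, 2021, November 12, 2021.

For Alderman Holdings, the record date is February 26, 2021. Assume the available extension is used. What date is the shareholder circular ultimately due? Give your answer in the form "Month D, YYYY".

5 business days after February 26, 2021, excluding weekends and holidays, is March 5, 2021.
Since March 5, 2021 is a Friday and not a holiday, the date is unchanged.
With the 7-day extension, March 5, 2021 becomes March 12, 2021.
March 12, 2021 falls on a Friday, which is a business day, so no adjustment is needed.
So the filing is due March 12, 2021.

March 12, 2021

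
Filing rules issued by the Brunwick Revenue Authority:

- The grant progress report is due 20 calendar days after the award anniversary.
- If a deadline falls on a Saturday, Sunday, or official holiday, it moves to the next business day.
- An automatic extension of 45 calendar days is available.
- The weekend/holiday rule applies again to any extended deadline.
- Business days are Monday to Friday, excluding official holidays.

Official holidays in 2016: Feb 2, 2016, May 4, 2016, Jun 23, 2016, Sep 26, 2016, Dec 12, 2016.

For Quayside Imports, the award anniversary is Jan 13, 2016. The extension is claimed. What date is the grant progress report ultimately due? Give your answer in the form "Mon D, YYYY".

20 calendar days after Jan 13, 2016 is Feb 2, 2016.
Feb 2, 2016 is a listed holiday; the next business day is Feb 3, 2016 (Wednesday).
With the 45-day extension, Feb 3, 2016 becomes Mar 19, 2016.
Mar 19, 2016 is a Saturday; the next business day is Mar 21, 2016 (Monday).
So the filing is due Mar 21, 2016.

Mar 21, 2016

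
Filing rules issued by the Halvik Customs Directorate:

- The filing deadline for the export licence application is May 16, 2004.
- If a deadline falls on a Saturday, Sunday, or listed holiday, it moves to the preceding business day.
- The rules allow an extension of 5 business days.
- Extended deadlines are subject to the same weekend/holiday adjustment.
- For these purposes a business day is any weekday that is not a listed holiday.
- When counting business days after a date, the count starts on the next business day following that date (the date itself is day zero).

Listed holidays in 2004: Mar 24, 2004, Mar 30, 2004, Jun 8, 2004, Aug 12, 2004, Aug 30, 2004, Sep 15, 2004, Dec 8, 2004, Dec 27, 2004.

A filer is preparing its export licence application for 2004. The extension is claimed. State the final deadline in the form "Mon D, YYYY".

The statutory due date is May 16, 2004.
May 16, 2004 is a Sunday; the preceding business day is May 14, 2004 (Friday).
The 5-business-day extension runs from May 14, 2004 to May 21, 2004.
May 21, 2004 falls on a Friday, which is a business day, so no adjustment is needed.
Deadline: May 21, 2004.

May 21, 2004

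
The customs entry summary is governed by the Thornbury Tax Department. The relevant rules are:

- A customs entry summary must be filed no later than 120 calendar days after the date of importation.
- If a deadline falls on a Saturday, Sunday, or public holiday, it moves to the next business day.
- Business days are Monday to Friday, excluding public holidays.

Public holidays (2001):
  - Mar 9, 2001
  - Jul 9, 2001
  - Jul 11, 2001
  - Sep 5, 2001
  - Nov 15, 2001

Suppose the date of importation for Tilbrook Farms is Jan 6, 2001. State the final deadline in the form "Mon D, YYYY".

May 7, 2001

From Jan 6, 2001, 120 calendar days later is May 6, 2001.
May 6, 2001 is a Sunday, so it moves to the next business day, May 7, 2001 (Monday).
Deadline: May 7, 2001.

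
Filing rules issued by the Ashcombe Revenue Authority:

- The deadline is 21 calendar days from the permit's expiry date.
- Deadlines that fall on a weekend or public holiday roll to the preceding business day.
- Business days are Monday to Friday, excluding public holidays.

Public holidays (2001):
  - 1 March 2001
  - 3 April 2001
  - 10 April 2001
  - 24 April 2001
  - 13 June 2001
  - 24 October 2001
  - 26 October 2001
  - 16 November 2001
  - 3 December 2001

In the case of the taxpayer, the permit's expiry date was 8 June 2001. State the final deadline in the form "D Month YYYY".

29 June 2001

Trigger date 8 June 2001 + 21 calendar days = 29 June 2001.
29 June 2001 (Friday) is already a business day.
The final due date is 29 June 2001.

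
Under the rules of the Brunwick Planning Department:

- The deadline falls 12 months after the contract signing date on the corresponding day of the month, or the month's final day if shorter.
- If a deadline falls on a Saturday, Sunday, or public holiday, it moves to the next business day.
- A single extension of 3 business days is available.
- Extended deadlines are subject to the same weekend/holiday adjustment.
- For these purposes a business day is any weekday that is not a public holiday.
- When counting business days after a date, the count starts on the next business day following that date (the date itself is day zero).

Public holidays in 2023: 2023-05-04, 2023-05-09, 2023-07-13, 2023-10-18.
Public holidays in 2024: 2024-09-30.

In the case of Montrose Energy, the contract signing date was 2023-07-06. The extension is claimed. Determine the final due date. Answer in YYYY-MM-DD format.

12 months from 2023-07-06 is 2024-07-06.
2024-07-06 is a Saturday, so it moves to the next business day, 2024-07-08 (Monday).
Counting 3 further business days from 2024-07-08 reaches 2024-07-11.
2024-07-11 falls on a Thursday, which is a business day, so no adjustment is needed.
Deadline: 2024-07-11.

2024-07-11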